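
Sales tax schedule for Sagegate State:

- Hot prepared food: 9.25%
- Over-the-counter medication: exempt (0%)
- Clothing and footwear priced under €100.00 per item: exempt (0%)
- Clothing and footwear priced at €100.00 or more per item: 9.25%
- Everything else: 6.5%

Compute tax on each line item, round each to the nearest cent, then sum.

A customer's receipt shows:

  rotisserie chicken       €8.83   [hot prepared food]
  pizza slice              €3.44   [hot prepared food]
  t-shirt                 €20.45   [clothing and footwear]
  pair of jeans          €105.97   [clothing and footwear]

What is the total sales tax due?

Rotisserie chicken €8.83: hot prepared food → 9.25% → €0.82
Pizza slice €3.44: hot prepared food → 9.25% → €0.32
T-shirt €20.45: clothing and footwear, under €100.00 → 0% → €0.00
Pair of jeans €105.97: clothing and footwear, €100.00 or more → 9.25% → €9.80
Total tax = €0.82 + €0.32 + €9.80 = €10.94

€10.94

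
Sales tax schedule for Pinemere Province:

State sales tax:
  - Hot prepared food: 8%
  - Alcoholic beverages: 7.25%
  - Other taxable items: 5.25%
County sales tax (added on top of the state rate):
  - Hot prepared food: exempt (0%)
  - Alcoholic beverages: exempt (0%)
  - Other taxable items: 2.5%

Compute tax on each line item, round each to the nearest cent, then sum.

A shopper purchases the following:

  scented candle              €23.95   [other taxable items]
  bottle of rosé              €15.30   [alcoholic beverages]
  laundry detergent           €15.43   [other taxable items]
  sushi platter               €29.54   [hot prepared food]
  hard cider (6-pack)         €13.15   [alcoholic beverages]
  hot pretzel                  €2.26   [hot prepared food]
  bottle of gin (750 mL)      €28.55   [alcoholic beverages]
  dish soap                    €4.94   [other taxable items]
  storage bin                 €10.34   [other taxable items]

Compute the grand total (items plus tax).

Scented candle €23.95: other taxable items → 5.25% + 2.5% county = 7.75% → €1.86
Bottle of rosé €15.30: alcoholic beverages → 7.25% + 0% county = 7.25% → €1.11
Laundry detergent €15.43: other taxable items → 5.25% + 2.5% county = 7.75% → €1.20
Sushi platter €29.54: hot prepared food → 8% + 0% county = 8% → €2.36
Hard cider (6-pack) €13.15: alcoholic beverages → 7.25% + 0% county = 7.25% → €0.95
Hot pretzel €2.26: hot prepared food → 8% + 0% county = 8% → €0.18
Bottle of gin (750 mL) €28.55: alcoholic beverages → 7.25% + 0% county = 7.25% → €2.07
Dish soap €4.94: other taxable items → 5.25% + 2.5% county = 7.75% → €0.38
Storage bin €10.34: other taxable items → 5.25% + 2.5% county = 7.75% → €0.80
Subtotal = €143.46; tax = €10.91; total due = €154.37

€154.37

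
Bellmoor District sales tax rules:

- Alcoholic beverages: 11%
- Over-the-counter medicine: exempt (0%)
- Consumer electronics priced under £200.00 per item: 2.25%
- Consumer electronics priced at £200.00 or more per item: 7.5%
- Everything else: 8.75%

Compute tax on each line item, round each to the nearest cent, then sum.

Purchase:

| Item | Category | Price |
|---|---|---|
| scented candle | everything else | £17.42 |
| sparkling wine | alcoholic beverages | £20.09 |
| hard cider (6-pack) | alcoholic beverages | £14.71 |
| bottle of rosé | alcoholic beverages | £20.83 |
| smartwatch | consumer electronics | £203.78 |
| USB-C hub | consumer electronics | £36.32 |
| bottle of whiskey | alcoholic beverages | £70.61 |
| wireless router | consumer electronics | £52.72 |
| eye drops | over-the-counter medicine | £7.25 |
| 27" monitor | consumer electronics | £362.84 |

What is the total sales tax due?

£59.91

Scented candle £17.42: everything else → 8.75% → £1.52
Sparkling wine £20.09: alcoholic beverages → 11% → £2.21
Hard cider (6-pack) £14.71: alcoholic beverages → 11% → £1.62
Bottle of rosé £20.83: alcoholic beverages → 11% → £2.29
Smartwatch £203.78: consumer electronics, £200.00 or more → 7.5% → £15.28
USB-C hub £36.32: consumer electronics, under £200.00 → 2.25% → £0.82
Bottle of whiskey £70.61: alcoholic beverages → 11% → £7.77
Wireless router £52.72: consumer electronics, under £200.00 → 2.25% → £1.19
Eye drops £7.25: over-the-counter medicine → 0% → £0.00
27" monitor £362.84: consumer electronics, £200.00 or more → 7.5% → £27.21
Total tax = £1.52 + £2.21 + £1.62 + £2.29 + £15.28 + £0.82 + £7.77 + £1.19 + £27.21 = £59.91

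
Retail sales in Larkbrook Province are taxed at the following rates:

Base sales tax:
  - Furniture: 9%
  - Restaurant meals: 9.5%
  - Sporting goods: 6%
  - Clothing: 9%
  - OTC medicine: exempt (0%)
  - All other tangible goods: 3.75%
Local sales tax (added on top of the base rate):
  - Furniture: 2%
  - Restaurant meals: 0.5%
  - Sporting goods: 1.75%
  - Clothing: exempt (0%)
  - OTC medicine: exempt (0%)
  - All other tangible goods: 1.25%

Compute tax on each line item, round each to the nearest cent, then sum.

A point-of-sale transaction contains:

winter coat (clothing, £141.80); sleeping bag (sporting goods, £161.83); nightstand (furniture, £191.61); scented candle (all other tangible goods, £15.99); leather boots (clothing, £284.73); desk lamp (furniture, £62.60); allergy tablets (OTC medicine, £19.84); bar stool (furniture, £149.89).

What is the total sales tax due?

Winter coat £141.80: clothing → 9% + 0% local = 9% → £12.76
Sleeping bag £161.83: sporting goods → 6% + 1.75% local = 7.75% → £12.54
Nightstand £191.61: furniture → 9% + 2% local = 11% → £21.08
Scented candle £15.99: all other tangible goods → 3.75% + 1.25% local = 5% → £0.80
Leather boots £284.73: clothing → 9% + 0% local = 9% → £25.63
Desk lamp £62.60: furniture → 9% + 2% local = 11% → £6.89
Allergy tablets £19.84: OTC medicine → 0% + 0% local = 0% → £0.00
Bar stool £149.89: furniture → 9% + 2% local = 11% → £16.49
Total tax = £12.76 + £12.54 + £21.08 + £0.80 + £25.63 + £6.89 + £16.49 = £96.19

£96.19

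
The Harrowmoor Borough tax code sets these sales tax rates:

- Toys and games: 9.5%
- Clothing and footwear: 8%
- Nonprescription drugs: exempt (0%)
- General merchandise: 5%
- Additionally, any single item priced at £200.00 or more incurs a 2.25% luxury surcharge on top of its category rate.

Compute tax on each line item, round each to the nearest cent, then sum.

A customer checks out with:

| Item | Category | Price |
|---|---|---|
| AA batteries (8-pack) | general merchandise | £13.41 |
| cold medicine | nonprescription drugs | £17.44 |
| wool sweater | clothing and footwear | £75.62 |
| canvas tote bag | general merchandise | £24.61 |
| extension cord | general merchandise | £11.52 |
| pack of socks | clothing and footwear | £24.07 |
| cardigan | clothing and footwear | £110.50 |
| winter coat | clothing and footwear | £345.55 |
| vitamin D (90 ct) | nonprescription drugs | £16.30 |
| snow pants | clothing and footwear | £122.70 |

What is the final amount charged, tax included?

AA batteries (8-pack) £13.41: general merchandise → 5% → £0.67
Cold medicine £17.44: nonprescription drugs → 0% → £0.00
Wool sweater £75.62: clothing and footwear → 8% → £6.05
Canvas tote bag £24.61: general merchandise → 5% → £1.23
Extension cord £11.52: general merchandise → 5% → £0.58
Pack of socks £24.07: clothing and footwear → 8% → £1.93
Cardigan £110.50: clothing and footwear → 8% → £8.84
Winter coat £345.55: clothing and footwear → 8% + 2.25% surcharge = 10.25% → £35.42
Vitamin D (90 ct) £16.30: nonprescription drugs → 0% → £0.00
Snow pants £122.70: clothing and footwear → 8% → £9.82
Subtotal = £761.72; tax = £64.54; total due = £826.26

£826.26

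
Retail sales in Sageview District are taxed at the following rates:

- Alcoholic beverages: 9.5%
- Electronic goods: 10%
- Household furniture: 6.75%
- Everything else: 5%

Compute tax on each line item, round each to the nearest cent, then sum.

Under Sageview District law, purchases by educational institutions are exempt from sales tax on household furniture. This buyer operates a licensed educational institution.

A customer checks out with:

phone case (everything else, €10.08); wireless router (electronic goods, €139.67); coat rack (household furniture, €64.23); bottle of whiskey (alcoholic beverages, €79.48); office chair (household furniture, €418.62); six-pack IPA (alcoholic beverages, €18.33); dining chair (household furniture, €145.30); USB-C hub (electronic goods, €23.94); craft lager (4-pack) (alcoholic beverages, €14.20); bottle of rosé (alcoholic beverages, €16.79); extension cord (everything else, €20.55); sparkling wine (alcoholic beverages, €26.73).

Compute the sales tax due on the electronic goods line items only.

Wireless router €139.67: electronic goods → 10% → €13.97
USB-C hub €23.94: electronic goods → 10% → €2.39
Tax on electronic goods = €13.97 + €2.39 = €16.36

€16.36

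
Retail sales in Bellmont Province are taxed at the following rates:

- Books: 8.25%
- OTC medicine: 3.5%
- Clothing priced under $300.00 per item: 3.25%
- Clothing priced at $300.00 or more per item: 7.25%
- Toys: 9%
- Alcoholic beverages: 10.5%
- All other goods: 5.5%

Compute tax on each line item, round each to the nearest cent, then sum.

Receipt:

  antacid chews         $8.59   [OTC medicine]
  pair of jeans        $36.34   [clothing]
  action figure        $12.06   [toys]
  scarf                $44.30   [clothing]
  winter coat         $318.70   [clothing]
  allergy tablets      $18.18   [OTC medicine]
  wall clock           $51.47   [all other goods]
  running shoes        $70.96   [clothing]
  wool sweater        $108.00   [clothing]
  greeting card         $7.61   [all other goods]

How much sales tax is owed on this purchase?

Antacid chews $8.59: OTC medicine → 3.5% → $0.30
Pair of jeans $36.34: clothing, under $300.00 → 3.25% → $1.18
Action figure $12.06: toys → 9% → $1.09
Scarf $44.30: clothing, under $300.00 → 3.25% → $1.44
Winter coat $318.70: clothing, $300.00 or more → 7.25% → $23.11
Allergy tablets $18.18: OTC medicine → 3.5% → $0.64
Wall clock $51.47: all other goods → 5.5% → $2.83
Running shoes $70.96: clothing, under $300.00 → 3.25% → $2.31
Wool sweater $108.00: clothing, under $300.00 → 3.25% → $3.51
Greeting card $7.61: all other goods → 5.5% → $0.42
Total tax = $0.30 + $1.18 + $1.09 + $1.44 + $23.11 + $0.64 + $2.83 + $2.31 + $3.51 + $0.42 = $36.83

$36.83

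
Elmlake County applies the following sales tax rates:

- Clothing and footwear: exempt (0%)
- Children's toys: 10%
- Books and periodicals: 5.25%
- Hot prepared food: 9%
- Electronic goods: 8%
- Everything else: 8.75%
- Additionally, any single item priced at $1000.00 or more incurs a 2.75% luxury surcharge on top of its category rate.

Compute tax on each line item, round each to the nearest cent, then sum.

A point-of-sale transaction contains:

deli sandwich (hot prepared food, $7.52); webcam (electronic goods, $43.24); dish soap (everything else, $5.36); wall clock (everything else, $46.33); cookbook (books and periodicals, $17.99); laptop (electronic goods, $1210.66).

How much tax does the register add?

$139.75

Deli sandwich $7.52: hot prepared food → 9% → $0.68
Webcam $43.24: electronic goods → 8% → $3.46
Dish soap $5.36: everything else → 8.75% → $0.47
Wall clock $46.33: everything else → 8.75% → $4.05
Cookbook $17.99: books and periodicals → 5.25% → $0.94
Laptop $1210.66: electronic goods → 8% + 2.75% surcharge = 10.75% → $130.15
Total tax = $0.68 + $3.46 + $0.47 + $4.05 + $0.94 + $130.15 = $139.75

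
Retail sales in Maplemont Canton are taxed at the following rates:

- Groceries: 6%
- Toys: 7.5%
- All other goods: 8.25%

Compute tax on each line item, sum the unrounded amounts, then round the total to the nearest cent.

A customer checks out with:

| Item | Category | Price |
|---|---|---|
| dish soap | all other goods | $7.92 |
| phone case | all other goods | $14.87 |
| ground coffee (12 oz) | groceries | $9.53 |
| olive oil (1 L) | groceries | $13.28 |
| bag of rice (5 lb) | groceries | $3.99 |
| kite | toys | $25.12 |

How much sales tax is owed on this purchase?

Dish soap $7.92: all other goods → 8.25% → $0.6534
Phone case $14.87: all other goods → 8.25% → $1.226775
Ground coffee (12 oz) $9.53: groceries → 6% → $0.5718
Olive oil (1 L) $13.28: groceries → 6% → $0.7968
Bag of rice (5 lb) $3.99: groceries → 6% → $0.2394
Kite $25.12: toys → 7.5% → $1.884
Unrounded tax sum = $5.372175 → $5.37

$5.37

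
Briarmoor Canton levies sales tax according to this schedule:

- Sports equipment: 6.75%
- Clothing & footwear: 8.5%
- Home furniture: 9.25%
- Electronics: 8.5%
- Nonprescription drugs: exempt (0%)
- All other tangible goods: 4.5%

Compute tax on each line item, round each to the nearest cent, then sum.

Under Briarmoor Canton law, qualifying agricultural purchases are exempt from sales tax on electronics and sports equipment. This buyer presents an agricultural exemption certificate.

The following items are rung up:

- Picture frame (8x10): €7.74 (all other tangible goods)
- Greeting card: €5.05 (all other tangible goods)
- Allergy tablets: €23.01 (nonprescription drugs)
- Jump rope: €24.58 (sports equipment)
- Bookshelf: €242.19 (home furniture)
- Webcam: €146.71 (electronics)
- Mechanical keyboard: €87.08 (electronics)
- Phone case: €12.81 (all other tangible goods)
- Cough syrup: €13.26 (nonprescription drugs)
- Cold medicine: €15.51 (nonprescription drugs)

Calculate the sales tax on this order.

Picture frame (8x10) €7.74: all other tangible goods → 4.5% → €0.35
Greeting card €5.05: all other tangible goods → 4.5% → €0.23
Allergy tablets €23.01: nonprescription drugs → 0% → €0.00
Jump rope €24.58: sports equipment, buyer-exempt → 0% → €0.00
Bookshelf €242.19: home furniture → 9.25% → €22.40
Webcam €146.71: electronics, buyer-exempt → 0% → €0.00
Mechanical keyboard €87.08: electronics, buyer-exempt → 0% → €0.00
Phone case €12.81: all other tangible goods → 4.5% → €0.58
Cough syrup €13.26: nonprescription drugs → 0% → €0.00
Cold medicine €15.51: nonprescription drugs → 0% → €0.00
Total tax = €0.35 + €0.23 + €22.40 + €0.58 = €23.56

€23.56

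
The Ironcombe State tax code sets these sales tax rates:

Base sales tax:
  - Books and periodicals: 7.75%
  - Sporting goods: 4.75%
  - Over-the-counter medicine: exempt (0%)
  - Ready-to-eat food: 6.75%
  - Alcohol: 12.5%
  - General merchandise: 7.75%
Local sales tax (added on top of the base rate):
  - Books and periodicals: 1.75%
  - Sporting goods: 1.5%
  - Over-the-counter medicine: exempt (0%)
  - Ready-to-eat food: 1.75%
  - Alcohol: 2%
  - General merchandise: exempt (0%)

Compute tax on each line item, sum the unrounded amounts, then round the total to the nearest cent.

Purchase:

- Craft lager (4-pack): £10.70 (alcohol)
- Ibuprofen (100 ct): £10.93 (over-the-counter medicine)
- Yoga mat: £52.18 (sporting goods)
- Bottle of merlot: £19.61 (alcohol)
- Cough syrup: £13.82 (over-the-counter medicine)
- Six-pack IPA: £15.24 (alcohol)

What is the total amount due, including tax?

£132.35

Craft lager (4-pack) £10.70: alcohol → 12.5% + 2% local = 14.5% → £1.5515
Ibuprofen (100 ct) £10.93: over-the-counter medicine → 0% + 0% local = 0% → £0.00
Yoga mat £52.18: sporting goods → 4.75% + 1.5% local = 6.25% → £3.26125
Bottle of merlot £19.61: alcohol → 12.5% + 2% local = 14.5% → £2.84345
Cough syrup £13.82: over-the-counter medicine → 0% + 0% local = 0% → £0.00
Six-pack IPA £15.24: alcohol → 12.5% + 2% local = 14.5% → £2.2098
Subtotal = £122.48; unrounded tax = £9.866 → £9.87; total due = £132.35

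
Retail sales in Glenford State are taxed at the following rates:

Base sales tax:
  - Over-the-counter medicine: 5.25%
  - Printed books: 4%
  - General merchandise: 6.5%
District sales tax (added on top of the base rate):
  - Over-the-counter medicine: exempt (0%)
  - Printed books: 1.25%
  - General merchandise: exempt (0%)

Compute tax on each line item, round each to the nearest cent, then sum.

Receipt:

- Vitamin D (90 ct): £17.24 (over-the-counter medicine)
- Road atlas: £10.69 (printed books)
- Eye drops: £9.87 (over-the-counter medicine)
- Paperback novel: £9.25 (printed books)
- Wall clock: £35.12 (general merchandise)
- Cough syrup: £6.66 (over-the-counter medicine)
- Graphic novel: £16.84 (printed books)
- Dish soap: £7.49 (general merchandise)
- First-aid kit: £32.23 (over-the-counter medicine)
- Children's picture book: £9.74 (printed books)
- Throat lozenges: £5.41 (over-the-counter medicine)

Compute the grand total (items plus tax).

Vitamin D (90 ct) £17.24: over-the-counter medicine → 5.25% + 0% district = 5.25% → £0.91
Road atlas £10.69: printed books → 4% + 1.25% district = 5.25% → £0.56
Eye drops £9.87: over-the-counter medicine → 5.25% + 0% district = 5.25% → £0.52
Paperback novel £9.25: printed books → 4% + 1.25% district = 5.25% → £0.49
Wall clock £35.12: general merchandise → 6.5% + 0% district = 6.5% → £2.28
Cough syrup £6.66: over-the-counter medicine → 5.25% + 0% district = 5.25% → £0.35
Graphic novel £16.84: printed books → 4% + 1.25% district = 5.25% → £0.88
Dish soap £7.49: general merchandise → 6.5% + 0% district = 6.5% → £0.49
First-aid kit £32.23: over-the-counter medicine → 5.25% + 0% district = 5.25% → £1.69
Children's picture book £9.74: printed books → 4% + 1.25% district = 5.25% → £0.51
Throat lozenges £5.41: over-the-counter medicine → 5.25% + 0% district = 5.25% → £0.28
Subtotal = £160.54; tax = £8.96; total due = £169.50

£169.50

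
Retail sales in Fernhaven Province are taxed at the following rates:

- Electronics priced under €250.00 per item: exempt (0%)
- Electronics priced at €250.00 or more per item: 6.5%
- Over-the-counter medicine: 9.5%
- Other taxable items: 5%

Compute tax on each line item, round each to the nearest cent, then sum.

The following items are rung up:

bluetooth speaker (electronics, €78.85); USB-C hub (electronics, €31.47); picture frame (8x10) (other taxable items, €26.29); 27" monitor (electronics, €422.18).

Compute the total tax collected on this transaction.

Bluetooth speaker €78.85: electronics, under €250.00 → 0% → €0.00
USB-C hub €31.47: electronics, under €250.00 → 0% → €0.00
Picture frame (8x10) €26.29: other taxable items → 5% → €1.31
27" monitor €422.18: electronics, €250.00 or more → 6.5% → €27.44
Total tax = €1.31 + €27.44 = €28.75

€28.75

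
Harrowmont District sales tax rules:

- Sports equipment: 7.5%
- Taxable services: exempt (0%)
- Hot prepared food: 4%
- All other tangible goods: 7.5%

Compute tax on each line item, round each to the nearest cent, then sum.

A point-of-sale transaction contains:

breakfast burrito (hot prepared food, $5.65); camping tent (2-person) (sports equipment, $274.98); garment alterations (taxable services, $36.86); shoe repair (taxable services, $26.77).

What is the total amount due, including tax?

Breakfast burrito $5.65: hot prepared food → 4% → $0.23
Camping tent (2-person) $274.98: sports equipment → 7.5% → $20.62
Garment alterations $36.86: taxable services → 0% → $0.00
Shoe repair $26.77: taxable services → 0% → $0.00
Subtotal = $344.26; tax = $20.85; total due = $365.11

$365.11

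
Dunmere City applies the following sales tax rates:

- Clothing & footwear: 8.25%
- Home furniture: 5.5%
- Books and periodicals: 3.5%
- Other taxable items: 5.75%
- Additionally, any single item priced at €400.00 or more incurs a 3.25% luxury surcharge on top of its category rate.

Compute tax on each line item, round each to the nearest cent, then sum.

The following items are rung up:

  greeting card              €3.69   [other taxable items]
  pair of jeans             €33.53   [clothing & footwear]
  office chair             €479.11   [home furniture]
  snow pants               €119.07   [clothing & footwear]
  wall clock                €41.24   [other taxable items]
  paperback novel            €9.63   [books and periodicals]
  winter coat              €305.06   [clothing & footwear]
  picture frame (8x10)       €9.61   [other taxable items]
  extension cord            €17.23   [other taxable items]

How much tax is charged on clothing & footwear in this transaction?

Pair of jeans €33.53: clothing & footwear → 8.25% → €2.77
Snow pants €119.07: clothing & footwear → 8.25% → €9.82
Winter coat €305.06: clothing & footwear → 8.25% → €25.17
Tax on clothing & footwear = €2.77 + €9.82 + €25.17 = €37.76

€37.76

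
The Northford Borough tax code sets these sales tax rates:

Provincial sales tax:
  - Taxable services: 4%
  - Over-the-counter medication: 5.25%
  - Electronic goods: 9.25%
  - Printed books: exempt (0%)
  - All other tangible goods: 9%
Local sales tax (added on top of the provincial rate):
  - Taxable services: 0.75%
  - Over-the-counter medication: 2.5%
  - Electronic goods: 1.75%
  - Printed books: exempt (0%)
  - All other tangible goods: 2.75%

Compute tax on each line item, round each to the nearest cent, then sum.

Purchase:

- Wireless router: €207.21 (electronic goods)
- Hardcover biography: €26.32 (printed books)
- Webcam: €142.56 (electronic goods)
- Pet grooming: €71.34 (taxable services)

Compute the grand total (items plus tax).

€489.29

Wireless router €207.21: electronic goods → 9.25% + 1.75% local = 11% → €22.79
Hardcover biography €26.32: printed books → 0% + 0% local = 0% → €0.00
Webcam €142.56: electronic goods → 9.25% + 1.75% local = 11% → €15.68
Pet grooming €71.34: taxable services → 4% + 0.75% local = 4.75% → €3.39
Subtotal = €447.43; tax = €41.86; total due = €489.29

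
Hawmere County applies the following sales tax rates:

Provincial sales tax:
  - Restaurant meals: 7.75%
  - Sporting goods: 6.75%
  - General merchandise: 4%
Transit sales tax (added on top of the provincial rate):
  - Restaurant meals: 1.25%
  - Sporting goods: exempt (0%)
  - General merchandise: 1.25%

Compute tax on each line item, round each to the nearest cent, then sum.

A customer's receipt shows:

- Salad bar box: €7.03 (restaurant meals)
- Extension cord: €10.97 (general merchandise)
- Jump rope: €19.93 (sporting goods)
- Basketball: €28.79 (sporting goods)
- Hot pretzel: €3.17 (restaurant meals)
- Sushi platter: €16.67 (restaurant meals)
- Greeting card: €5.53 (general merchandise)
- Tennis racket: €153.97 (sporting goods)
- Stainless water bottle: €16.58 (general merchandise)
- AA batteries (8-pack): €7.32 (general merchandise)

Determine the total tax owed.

€18.22

Salad bar box €7.03: restaurant meals → 7.75% + 1.25% transit = 9% → €0.63
Extension cord €10.97: general merchandise → 4% + 1.25% transit = 5.25% → €0.58
Jump rope €19.93: sporting goods → 6.75% + 0% transit = 6.75% → €1.35
Basketball €28.79: sporting goods → 6.75% + 0% transit = 6.75% → €1.94
Hot pretzel €3.17: restaurant meals → 7.75% + 1.25% transit = 9% → €0.29
Sushi platter €16.67: restaurant meals → 7.75% + 1.25% transit = 9% → €1.50
Greeting card €5.53: general merchandise → 4% + 1.25% transit = 5.25% → €0.29
Tennis racket €153.97: sporting goods → 6.75% + 0% transit = 6.75% → €10.39
Stainless water bottle €16.58: general merchandise → 4% + 1.25% transit = 5.25% → €0.87
AA batteries (8-pack) €7.32: general merchandise → 4% + 1.25% transit = 5.25% → €0.38
Total tax = €0.63 + €0.58 + €1.35 + €1.94 + €0.29 + €1.50 + €0.29 + €10.39 + €0.87 + €0.38 = €18.22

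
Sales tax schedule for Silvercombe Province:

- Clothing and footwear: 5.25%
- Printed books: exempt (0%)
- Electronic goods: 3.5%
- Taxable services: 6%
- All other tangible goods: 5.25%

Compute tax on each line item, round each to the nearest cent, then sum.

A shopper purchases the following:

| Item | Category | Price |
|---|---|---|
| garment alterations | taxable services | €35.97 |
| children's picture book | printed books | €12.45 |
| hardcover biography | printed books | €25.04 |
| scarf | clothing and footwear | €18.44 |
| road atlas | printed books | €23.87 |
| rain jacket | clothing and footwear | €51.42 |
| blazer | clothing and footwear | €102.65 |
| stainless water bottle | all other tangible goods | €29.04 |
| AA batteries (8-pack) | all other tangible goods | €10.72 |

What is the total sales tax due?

€13.30

Garment alterations €35.97: taxable services → 6% → €2.16
Children's picture book €12.45: printed books → 0% → €0.00
Hardcover biography €25.04: printed books → 0% → €0.00
Scarf €18.44: clothing and footwear → 5.25% → €0.97
Road atlas €23.87: printed books → 0% → €0.00
Rain jacket €51.42: clothing and footwear → 5.25% → €2.70
Blazer €102.65: clothing and footwear → 5.25% → €5.39
Stainless water bottle €29.04: all other tangible goods → 5.25% → €1.52
AA batteries (8-pack) €10.72: all other tangible goods → 5.25% → €0.56
Total tax = €2.16 + €0.97 + €2.70 + €5.39 + €1.52 + €0.56 = €13.30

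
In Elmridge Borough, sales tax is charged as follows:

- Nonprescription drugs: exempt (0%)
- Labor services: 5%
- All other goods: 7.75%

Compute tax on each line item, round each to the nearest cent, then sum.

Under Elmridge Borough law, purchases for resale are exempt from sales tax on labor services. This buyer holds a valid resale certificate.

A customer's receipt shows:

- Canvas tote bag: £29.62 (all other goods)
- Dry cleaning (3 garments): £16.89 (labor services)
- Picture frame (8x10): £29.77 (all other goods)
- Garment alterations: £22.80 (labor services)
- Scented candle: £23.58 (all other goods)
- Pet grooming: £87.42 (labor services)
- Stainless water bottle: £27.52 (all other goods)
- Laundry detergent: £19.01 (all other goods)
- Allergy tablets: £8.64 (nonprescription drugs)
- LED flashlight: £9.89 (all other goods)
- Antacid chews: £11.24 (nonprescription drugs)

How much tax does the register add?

Canvas tote bag £29.62: all other goods → 7.75% → £2.30
Dry cleaning (3 garments) £16.89: labor services, buyer-exempt → 0% → £0.00
Picture frame (8x10) £29.77: all other goods → 7.75% → £2.31
Garment alterations £22.80: labor services, buyer-exempt → 0% → £0.00
Scented candle £23.58: all other goods → 7.75% → £1.83
Pet grooming £87.42: labor services, buyer-exempt → 0% → £0.00
Stainless water bottle £27.52: all other goods → 7.75% → £2.13
Laundry detergent £19.01: all other goods → 7.75% → £1.47
Allergy tablets £8.64: nonprescription drugs → 0% → £0.00
LED flashlight £9.89: all other goods → 7.75% → £0.77
Antacid chews £11.24: nonprescription drugs → 0% → £0.00
Total tax = £2.30 + £2.31 + £1.83 + £2.13 + £1.47 + £0.77 = £10.81

£10.81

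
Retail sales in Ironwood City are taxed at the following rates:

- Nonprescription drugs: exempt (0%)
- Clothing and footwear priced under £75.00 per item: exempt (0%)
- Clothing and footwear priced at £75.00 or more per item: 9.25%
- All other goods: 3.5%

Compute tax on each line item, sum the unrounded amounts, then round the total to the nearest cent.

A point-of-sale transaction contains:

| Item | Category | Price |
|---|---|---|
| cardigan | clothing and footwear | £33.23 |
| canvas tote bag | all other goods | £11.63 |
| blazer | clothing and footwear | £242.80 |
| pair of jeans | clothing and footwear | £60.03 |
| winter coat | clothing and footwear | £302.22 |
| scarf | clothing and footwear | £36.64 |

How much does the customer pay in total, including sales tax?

£737.37

Cardigan £33.23: clothing and footwear, under £75.00 → 0% → £0.00
Canvas tote bag £11.63: all other goods → 3.5% → £0.40705
Blazer £242.80: clothing and footwear, £75.00 or more → 9.25% → £22.459
Pair of jeans £60.03: clothing and footwear, under £75.00 → 0% → £0.00
Winter coat £302.22: clothing and footwear, £75.00 or more → 9.25% → £27.95535
Scarf £36.64: clothing and footwear, under £75.00 → 0% → £0.00
Subtotal = £686.55; unrounded tax = £50.8214 → £50.82; total due = £737.37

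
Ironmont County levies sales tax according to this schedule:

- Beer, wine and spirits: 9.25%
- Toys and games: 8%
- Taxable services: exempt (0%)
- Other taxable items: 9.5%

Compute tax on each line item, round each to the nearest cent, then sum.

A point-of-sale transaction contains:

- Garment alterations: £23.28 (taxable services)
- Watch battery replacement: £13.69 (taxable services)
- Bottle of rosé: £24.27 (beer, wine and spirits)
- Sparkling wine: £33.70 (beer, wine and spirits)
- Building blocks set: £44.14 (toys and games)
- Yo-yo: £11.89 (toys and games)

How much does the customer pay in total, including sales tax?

Garment alterations £23.28: taxable services → 0% → £0.00
Watch battery replacement £13.69: taxable services → 0% → £0.00
Bottle of rosé £24.27: beer, wine and spirits → 9.25% → £2.24
Sparkling wine £33.70: beer, wine and spirits → 9.25% → £3.12
Building blocks set £44.14: toys and games → 8% → £3.53
Yo-yo £11.89: toys and games → 8% → £0.95
Subtotal = £150.97; tax = £9.84; total due = £160.81

£160.81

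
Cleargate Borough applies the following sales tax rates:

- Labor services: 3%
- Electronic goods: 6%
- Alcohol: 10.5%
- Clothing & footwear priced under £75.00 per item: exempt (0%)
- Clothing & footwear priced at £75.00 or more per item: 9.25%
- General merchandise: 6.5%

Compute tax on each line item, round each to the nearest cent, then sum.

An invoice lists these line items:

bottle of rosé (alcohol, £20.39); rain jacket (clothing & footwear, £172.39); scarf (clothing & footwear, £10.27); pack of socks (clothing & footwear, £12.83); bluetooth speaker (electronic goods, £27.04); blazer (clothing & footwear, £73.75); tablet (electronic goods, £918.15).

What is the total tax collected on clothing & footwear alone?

£15.95

Rain jacket £172.39: clothing & footwear, £75.00 or more → 9.25% → £15.95
Scarf £10.27: clothing & footwear, under £75.00 → 0% → £0.00
Pack of socks £12.83: clothing & footwear, under £75.00 → 0% → £0.00
Blazer £73.75: clothing & footwear, under £75.00 → 0% → £0.00
Tax on clothing & footwear = £15.95 + £0.00 + £0.00 + £0.00 = £15.95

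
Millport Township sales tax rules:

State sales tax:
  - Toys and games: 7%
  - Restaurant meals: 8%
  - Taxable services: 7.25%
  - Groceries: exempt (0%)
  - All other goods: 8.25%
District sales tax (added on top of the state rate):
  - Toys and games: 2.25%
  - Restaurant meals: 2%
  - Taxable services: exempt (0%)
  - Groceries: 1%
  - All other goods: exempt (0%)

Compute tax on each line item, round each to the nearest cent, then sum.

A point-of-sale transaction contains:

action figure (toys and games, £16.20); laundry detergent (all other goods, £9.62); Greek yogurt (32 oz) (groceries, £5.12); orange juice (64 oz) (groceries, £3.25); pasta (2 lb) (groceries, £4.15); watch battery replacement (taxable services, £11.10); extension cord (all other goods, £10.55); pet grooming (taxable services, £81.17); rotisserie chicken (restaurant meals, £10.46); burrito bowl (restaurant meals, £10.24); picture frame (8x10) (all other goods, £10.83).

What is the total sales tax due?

£12.92

Action figure £16.20: toys and games → 7% + 2.25% district = 9.25% → £1.50
Laundry detergent £9.62: all other goods → 8.25% + 0% district = 8.25% → £0.79
Greek yogurt (32 oz) £5.12: groceries → 0% + 1% district = 1% → £0.05
Orange juice (64 oz) £3.25: groceries → 0% + 1% district = 1% → £0.03
Pasta (2 lb) £4.15: groceries → 0% + 1% district = 1% → £0.04
Watch battery replacement £11.10: taxable services → 7.25% + 0% district = 7.25% → £0.80
Extension cord £10.55: all other goods → 8.25% + 0% district = 8.25% → £0.87
Pet grooming £81.17: taxable services → 7.25% + 0% district = 7.25% → £5.88
Rotisserie chicken £10.46: restaurant meals → 8% + 2% district = 10% → £1.05
Burrito bowl £10.24: restaurant meals → 8% + 2% district = 10% → £1.02
Picture frame (8x10) £10.83: all other goods → 8.25% + 0% district = 8.25% → £0.89
Total tax = £1.50 + £0.79 + £0.05 + £0.03 + £0.04 + £0.80 + £0.87 + £5.88 + £1.05 + £1.02 + £0.89 = £12.92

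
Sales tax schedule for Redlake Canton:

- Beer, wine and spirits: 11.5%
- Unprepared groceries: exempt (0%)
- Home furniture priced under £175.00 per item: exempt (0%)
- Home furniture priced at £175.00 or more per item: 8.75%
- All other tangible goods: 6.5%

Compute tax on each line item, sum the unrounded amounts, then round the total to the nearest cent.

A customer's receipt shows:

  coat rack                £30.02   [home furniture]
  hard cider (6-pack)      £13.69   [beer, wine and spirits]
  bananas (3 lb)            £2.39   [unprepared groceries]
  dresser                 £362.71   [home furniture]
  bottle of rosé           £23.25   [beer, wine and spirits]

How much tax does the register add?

Coat rack £30.02: home furniture, under £175.00 → 0% → £0.00
Hard cider (6-pack) £13.69: beer, wine and spirits → 11.5% → £1.57435
Bananas (3 lb) £2.39: unprepared groceries → 0% → £0.00
Dresser £362.71: home furniture, £175.00 or more → 8.75% → £31.737125
Bottle of rosé £23.25: beer, wine and spirits → 11.5% → £2.67375
Unrounded tax sum = £35.985225 → £35.99

£35.99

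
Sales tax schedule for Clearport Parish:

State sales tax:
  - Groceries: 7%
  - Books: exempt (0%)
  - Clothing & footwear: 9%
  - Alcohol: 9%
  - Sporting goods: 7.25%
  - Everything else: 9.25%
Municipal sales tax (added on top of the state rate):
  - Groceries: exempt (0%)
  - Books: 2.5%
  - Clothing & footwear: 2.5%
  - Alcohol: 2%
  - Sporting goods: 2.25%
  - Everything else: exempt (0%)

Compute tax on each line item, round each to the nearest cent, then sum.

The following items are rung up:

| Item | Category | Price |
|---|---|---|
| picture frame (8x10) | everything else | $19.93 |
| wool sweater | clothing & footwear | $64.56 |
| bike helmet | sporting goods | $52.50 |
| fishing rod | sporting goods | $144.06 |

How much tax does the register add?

Picture frame (8x10) $19.93: everything else → 9.25% + 0% municipal = 9.25% → $1.84
Wool sweater $64.56: clothing & footwear → 9% + 2.5% municipal = 11.5% → $7.42
Bike helmet $52.50: sporting goods → 7.25% + 2.25% municipal = 9.5% → $4.99
Fishing rod $144.06: sporting goods → 7.25% + 2.25% municipal = 9.5% → $13.69
Total tax = $1.84 + $7.42 + $4.99 + $13.69 = $27.94

$27.94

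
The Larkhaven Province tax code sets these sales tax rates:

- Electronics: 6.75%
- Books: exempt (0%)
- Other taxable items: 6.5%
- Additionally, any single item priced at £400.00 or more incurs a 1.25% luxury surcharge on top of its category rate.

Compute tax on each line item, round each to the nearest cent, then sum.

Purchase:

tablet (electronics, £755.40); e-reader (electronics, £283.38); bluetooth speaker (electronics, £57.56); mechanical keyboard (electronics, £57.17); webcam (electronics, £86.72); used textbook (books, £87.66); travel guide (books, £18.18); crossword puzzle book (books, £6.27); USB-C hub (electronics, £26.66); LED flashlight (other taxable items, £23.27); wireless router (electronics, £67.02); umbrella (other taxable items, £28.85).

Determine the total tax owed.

£102.87

Tablet £755.40: electronics → 6.75% + 1.25% surcharge = 8% → £60.43
E-reader £283.38: electronics → 6.75% → £19.13
Bluetooth speaker £57.56: electronics → 6.75% → £3.89
Mechanical keyboard £57.17: electronics → 6.75% → £3.86
Webcam £86.72: electronics → 6.75% → £5.85
Used textbook £87.66: books → 0% → £0.00
Travel guide £18.18: books → 0% → £0.00
Crossword puzzle book £6.27: books → 0% → £0.00
USB-C hub £26.66: electronics → 6.75% → £1.80
LED flashlight £23.27: other taxable items → 6.5% → £1.51
Wireless router £67.02: electronics → 6.75% → £4.52
Umbrella £28.85: other taxable items → 6.5% → £1.88
Total tax = £60.43 + £19.13 + £3.89 + £3.86 + £5.85 + £1.80 + £1.51 + £4.52 + £1.88 = £102.87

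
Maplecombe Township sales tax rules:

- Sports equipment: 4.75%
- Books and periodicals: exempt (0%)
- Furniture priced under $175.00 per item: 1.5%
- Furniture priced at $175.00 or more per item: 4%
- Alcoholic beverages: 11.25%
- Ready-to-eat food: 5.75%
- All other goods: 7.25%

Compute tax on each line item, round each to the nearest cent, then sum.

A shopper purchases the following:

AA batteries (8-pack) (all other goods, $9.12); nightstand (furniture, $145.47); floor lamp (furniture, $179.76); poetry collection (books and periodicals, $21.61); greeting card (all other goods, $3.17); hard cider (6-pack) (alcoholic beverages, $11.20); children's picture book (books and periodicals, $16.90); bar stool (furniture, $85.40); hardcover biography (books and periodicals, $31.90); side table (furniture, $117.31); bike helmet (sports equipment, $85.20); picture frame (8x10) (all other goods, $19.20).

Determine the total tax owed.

AA batteries (8-pack) $9.12: all other goods → 7.25% → $0.66
Nightstand $145.47: furniture, under $175.00 → 1.5% → $2.18
Floor lamp $179.76: furniture, $175.00 or more → 4% → $7.19
Poetry collection $21.61: books and periodicals → 0% → $0.00
Greeting card $3.17: all other goods → 7.25% → $0.23
Hard cider (6-pack) $11.20: alcoholic beverages → 11.25% → $1.26
Children's picture book $16.90: books and periodicals → 0% → $0.00
Bar stool $85.40: furniture, under $175.00 → 1.5% → $1.28
Hardcover biography $31.90: books and periodicals → 0% → $0.00
Side table $117.31: furniture, under $175.00 → 1.5% → $1.76
Bike helmet $85.20: sports equipment → 4.75% → $4.05
Picture frame (8x10) $19.20: all other goods → 7.25% → $1.39
Total tax = $0.66 + $2.18 + $7.19 + $0.23 + $1.26 + $1.28 + $1.76 + $4.05 + $1.39 = $20.00

$20.00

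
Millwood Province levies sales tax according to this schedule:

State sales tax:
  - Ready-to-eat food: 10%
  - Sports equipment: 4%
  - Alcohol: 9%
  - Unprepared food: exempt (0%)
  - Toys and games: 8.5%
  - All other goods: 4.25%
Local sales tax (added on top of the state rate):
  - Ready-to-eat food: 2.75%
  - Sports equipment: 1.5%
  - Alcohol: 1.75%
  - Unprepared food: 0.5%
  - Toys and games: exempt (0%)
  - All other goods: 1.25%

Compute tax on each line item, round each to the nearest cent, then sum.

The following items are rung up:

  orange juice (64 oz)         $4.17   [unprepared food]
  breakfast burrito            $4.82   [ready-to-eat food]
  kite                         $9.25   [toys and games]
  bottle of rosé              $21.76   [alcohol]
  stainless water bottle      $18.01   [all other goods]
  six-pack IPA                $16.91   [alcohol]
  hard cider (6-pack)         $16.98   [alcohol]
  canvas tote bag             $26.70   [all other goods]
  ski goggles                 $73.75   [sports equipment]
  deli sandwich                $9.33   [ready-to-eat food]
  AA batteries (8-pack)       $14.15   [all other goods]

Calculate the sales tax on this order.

Orange juice (64 oz) $4.17: unprepared food → 0% + 0.5% local = 0.5% → $0.02
Breakfast burrito $4.82: ready-to-eat food → 10% + 2.75% local = 12.75% → $0.61
Kite $9.25: toys and games → 8.5% + 0% local = 8.5% → $0.79
Bottle of rosé $21.76: alcohol → 9% + 1.75% local = 10.75% → $2.34
Stainless water bottle $18.01: all other goods → 4.25% + 1.25% local = 5.5% → $0.99
Six-pack IPA $16.91: alcohol → 9% + 1.75% local = 10.75% → $1.82
Hard cider (6-pack) $16.98: alcohol → 9% + 1.75% local = 10.75% → $1.83
Canvas tote bag $26.70: all other goods → 4.25% + 1.25% local = 5.5% → $1.47
Ski goggles $73.75: sports equipment → 4% + 1.5% local = 5.5% → $4.06
Deli sandwich $9.33: ready-to-eat food → 10% + 2.75% local = 12.75% → $1.19
AA batteries (8-pack) $14.15: all other goods → 4.25% + 1.25% local = 5.5% → $0.78
Total tax = $0.02 + $0.61 + $0.79 + $2.34 + $0.99 + $1.82 + $1.83 + $1.47 + $4.06 + $1.19 + $0.78 = $15.90

$15.90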